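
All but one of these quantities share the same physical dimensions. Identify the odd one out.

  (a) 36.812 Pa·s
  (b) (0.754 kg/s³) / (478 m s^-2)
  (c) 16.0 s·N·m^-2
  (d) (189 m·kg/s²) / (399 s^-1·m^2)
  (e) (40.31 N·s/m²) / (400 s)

In SI base units:
  (a) Pa·s = N·m⁻²·s = kg·m⁻¹·s⁻¹
  (b) [kg·s⁻³] / [m·s⁻²] = kg·m⁻¹·s⁻¹
  (c) N·s·m⁻² = kg·m·s⁻²·s·m⁻² = kg·m⁻¹·s⁻¹
  (d) [kg·m·s⁻²] / [m²·s⁻¹] = kg·m⁻¹·s⁻¹
  (e) [kg·m⁻¹·s⁻¹] / [s] = kg·m⁻¹·s⁻²
All reduce to kg·m⁻¹·s⁻¹ except (e), which is kg·m⁻¹·s⁻².

(e)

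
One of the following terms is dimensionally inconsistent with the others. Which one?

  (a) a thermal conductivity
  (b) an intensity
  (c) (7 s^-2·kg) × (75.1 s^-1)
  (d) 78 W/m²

(a)

In SI base units:
  (a) [thermal conductivity] = kg·m·s⁻³·K⁻¹
  (b) [intensity] = kg·s⁻³
  (c) [kg·s⁻²] · [s⁻¹] = kg·s⁻³
  (d) W·m⁻² = J·s⁻¹·m⁻² = kg·s⁻³
All reduce to kg·s⁻³ except (a), which is kg·m·s⁻³·K⁻¹.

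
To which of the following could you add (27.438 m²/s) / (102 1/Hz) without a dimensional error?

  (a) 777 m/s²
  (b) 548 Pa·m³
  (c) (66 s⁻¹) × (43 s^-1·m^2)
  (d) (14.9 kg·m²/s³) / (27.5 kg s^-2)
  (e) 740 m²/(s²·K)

Reference: [m²·s⁻¹] / [s] = m²·s⁻².
Each option:
  (a) m·s⁻²
  (b) Pa·m³ = N·m⁻²·m³ = kg·m²·s⁻²
  (c) [s⁻¹] · [m²·s⁻¹] = m²·s⁻²  ← same
  (d) [kg·m²·s⁻³] / [kg·s⁻²] = m²·s⁻¹
  (e) m²·s⁻²·K⁻¹
Only (c) matches m²·s⁻².

(c)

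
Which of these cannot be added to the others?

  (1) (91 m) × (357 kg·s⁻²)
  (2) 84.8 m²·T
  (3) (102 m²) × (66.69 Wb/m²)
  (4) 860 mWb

(1)

Reduce each to base SI dimensions:
  (1) [m] · [kg·s⁻²] = kg·m·s⁻²
  (2) T·m² = Wb·m⁻²·m² = kg·m²·s⁻²·A⁻¹
  (3) [m²] · [kg·s⁻²·A⁻¹] = kg·m²·s⁻²·A⁻¹
  (4) Wb = V·s = kg·m²·s⁻²·A⁻¹
All reduce to kg·m²·s⁻²·A⁻¹ except (1), which is kg·m·s⁻².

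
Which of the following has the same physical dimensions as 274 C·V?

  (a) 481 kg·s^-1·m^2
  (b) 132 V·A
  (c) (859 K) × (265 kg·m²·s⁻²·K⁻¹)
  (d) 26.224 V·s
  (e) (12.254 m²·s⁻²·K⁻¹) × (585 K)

(c)

Reference: C·V = s·A·J·C⁻¹ = kg·m²·s⁻².
Each option:
  (a) kg·m²·s⁻¹
  (b) V·A = J·C⁻¹·A = kg·m²·s⁻³
  (c) [K] · [kg·m²·s⁻²·K⁻¹] = kg·m²·s⁻²  ← same
  (d) V·s = J·C⁻¹·s = kg·m²·s⁻²·A⁻¹
  (e) [m²·s⁻²·K⁻¹] · [K] = m²·s⁻²
Only (c) matches kg·m²·s⁻².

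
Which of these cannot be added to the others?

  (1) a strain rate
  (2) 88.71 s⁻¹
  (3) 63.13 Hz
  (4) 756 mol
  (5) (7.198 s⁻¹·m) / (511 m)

In SI base units:
  (1) [strain rate] = s⁻¹
  (2) s⁻¹
  (3) Hz = s⁻¹
  (4) mol
  (5) [m·s⁻¹] / [m] = s⁻¹
All reduce to s⁻¹ except (4), which is mol.

(4)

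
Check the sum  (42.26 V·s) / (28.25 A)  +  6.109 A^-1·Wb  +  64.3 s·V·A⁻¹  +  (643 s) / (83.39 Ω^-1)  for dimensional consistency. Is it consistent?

Yes

In SI base units:
  (42.26 V·s) / (28.25 A):  [kg·m²·s⁻²·A⁻¹] / [A] = kg·m²·s⁻²·A⁻²
  6.109 A^-1·Wb:  Wb·A⁻¹ = V·s·A⁻¹ = kg·m²·s⁻²·A⁻²
  64.3 s·V·A⁻¹:  V·s·A⁻¹ = J·C⁻¹·s·A⁻¹ = kg·m²·s⁻²·A⁻²
  (643 s) / (83.39 Ω^-1):  [s] / [kg⁻¹·m⁻²·s³·A²] = kg·m²·s⁻²·A⁻²
Every term reduces to kg·m²·s⁻²·A⁻².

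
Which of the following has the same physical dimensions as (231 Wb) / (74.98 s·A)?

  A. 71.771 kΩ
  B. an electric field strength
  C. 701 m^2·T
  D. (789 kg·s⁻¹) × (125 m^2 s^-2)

Reference: [kg·m²·s⁻²·A⁻¹] / [s·A] = kg·m²·s⁻³·A⁻².
Each option:
  A. Ω = V·A⁻¹ = kg·m²·s⁻³·A⁻²  ← same
  B. [electric field strength] = kg·m·s⁻³·A⁻¹
  C. T·m² = Wb·m⁻²·m² = kg·m²·s⁻²·A⁻¹
  D. [kg·s⁻¹] · [m²·s⁻²] = kg·m²·s⁻³
Only A. matches kg·m²·s⁻³·A⁻².

A.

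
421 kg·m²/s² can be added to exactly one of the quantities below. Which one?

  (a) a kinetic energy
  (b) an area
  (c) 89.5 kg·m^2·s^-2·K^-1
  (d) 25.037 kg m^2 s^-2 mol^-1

(a)

Reference: kg·m²·s⁻².
Each option:
  (a) [kinetic energy] = kg·m²·s⁻²  ← same
  (b) [area] = m²
  (c) kg·m²·s⁻²·K⁻¹
  (d) kg·m²·s⁻²·mol⁻¹
Only (a) matches kg·m²·s⁻².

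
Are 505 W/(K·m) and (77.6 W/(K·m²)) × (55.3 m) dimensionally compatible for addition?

Yes

Work out the base dimensions of each:
  505 W/(K·m):  W·m⁻¹·K⁻¹ = J·s⁻¹·m⁻¹·K⁻¹ = kg·m·s⁻³·K⁻¹
  (77.6 W/(K·m²)) × (55.3 m):  [kg·s⁻³·K⁻¹] · [m] = kg·m·s⁻³·K⁻¹
Both are kg·m·s⁻³·K⁻¹, so they have the same dimensions and can be added.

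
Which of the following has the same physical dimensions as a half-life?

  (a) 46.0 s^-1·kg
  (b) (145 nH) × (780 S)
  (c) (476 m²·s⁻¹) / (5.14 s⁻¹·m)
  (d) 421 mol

(b)

Reference: [half-life] = s.
Each option:
  (a) kg·s⁻¹
  (b) [kg·m²·s⁻²·A⁻²] · [kg⁻¹·m⁻²·s³·A²] = s  ← same
  (c) [m²·s⁻¹] / [m·s⁻¹] = m
  (d) mol
Only (b) matches s.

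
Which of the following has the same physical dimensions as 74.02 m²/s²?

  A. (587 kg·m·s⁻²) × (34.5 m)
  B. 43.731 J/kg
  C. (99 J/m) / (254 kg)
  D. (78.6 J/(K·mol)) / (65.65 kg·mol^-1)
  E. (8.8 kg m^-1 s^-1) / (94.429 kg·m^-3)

Reference: m²·s⁻².
Each option:
  A. [kg·m·s⁻²] · [m] = kg·m²·s⁻²
  B. J·kg⁻¹ = N·m·kg⁻¹ = m²·s⁻²  ← same
  C. [kg·m·s⁻²] / [kg] = m·s⁻²
  D. [kg·m²·s⁻²·K⁻¹·mol⁻¹] / [kg·mol⁻¹] = m²·s⁻²·K⁻¹
  E. [kg·m⁻¹·s⁻¹] / [kg·m⁻³] = m²·s⁻¹
Only B. matches m²·s⁻².

B.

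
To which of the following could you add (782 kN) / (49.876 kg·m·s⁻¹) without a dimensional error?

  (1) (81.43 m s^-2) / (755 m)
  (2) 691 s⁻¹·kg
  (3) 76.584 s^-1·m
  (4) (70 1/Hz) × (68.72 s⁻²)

Reference: [kg·m·s⁻²] / [kg·m·s⁻¹] = s⁻¹.
Each option:
  (1) [m·s⁻²] / [m] = s⁻²
  (2) kg·s⁻¹
  (3) m·s⁻¹
  (4) [s] · [s⁻²] = s⁻¹  ← same
Only (4) matches s⁻¹.

(4)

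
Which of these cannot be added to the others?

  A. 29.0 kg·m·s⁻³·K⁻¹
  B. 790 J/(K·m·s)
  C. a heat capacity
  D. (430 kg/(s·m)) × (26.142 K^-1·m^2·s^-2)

Work out the base dimensions of each:
  A. kg·m·s⁻³·K⁻¹
  B. J·s⁻¹·m⁻¹·K⁻¹ = N·m·s⁻¹·m⁻¹·K⁻¹ = kg·m·s⁻³·K⁻¹
  C. [heat capacity] = kg·m²·s⁻²·K⁻¹
  D. [kg·m⁻¹·s⁻¹] · [m²·s⁻²·K⁻¹] = kg·m·s⁻³·K⁻¹
All reduce to kg·m·s⁻³·K⁻¹ except C., which is kg·m²·s⁻²·K⁻¹.

C.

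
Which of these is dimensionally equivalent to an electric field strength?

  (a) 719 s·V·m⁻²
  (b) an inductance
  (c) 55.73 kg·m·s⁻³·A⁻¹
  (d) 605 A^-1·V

(c)

Reference: [electric field strength] = kg·m·s⁻³·A⁻¹.
Each option:
  (a) V·s·m⁻² = J·C⁻¹·s·m⁻² = kg·s⁻²·A⁻¹
  (b) [inductance] = kg·m²·s⁻²·A⁻²
  (c) kg·m·s⁻³·A⁻¹  ← same
  (d) V·A⁻¹ = J·C⁻¹·A⁻¹ = kg·m²·s⁻³·A⁻²
Only (c) matches kg·m·s⁻³·A⁻¹.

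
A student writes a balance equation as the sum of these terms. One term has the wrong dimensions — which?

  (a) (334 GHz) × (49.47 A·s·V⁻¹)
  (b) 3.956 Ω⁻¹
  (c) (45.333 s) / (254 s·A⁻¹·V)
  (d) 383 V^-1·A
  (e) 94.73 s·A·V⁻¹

Reduce each to base SI dimensions:
  (a) [s⁻¹] · [kg⁻¹·m⁻²·s⁴·A²] = kg⁻¹·m⁻²·s³·A²
  (b) Ω⁻¹ = (V·A⁻¹)⁻¹ = kg⁻¹·m⁻²·s³·A²
  (c) [s] / [kg·m²·s⁻²·A⁻²] = kg⁻¹·m⁻²·s³·A²
  (d) A·V⁻¹ = A·(J·C⁻¹)⁻¹ = kg⁻¹·m⁻²·s³·A²
  (e) A·s·V⁻¹ = A·s·(J·C⁻¹)⁻¹ = kg⁻¹·m⁻²·s⁴·A²
All reduce to kg⁻¹·m⁻²·s³·A² except (e), which is kg⁻¹·m⁻²·s⁴·A².

(e)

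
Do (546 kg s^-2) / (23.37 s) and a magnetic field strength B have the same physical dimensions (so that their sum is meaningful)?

No

Reduce each to base SI dimensions:
  (546 kg s^-2) / (23.37 s):  [kg·s⁻²] / [s] = kg·s⁻³
  a magnetic field strength B:  [magnetic field strength B] = kg·s⁻²·A⁻¹
kg·s⁻³ ≠ kg·s⁻²·A⁻¹, so they cannot be added.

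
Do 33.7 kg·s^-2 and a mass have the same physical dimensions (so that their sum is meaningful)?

No

Expand each in SI base units:
  33.7 kg·s^-2:  kg·s⁻²
  a mass:  [mass] = kg
kg·s⁻² ≠ kg, so they cannot be added.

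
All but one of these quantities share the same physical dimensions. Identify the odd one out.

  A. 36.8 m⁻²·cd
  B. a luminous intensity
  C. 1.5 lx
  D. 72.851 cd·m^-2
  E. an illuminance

Expand each in SI base units:
  A. m⁻²·cd
  B. [luminous intensity] = cd
  C. lx = lm·m⁻² = m⁻²·cd
  D. cd·m⁻² = m⁻²·cd
  E. [illuminance] = m⁻²·cd
All reduce to m⁻²·cd except B., which is cd.

B.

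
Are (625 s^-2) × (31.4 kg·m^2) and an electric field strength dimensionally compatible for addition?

Reduce each to base SI dimensions:
  (625 s^-2) × (31.4 kg·m^2):  [s⁻²] · [kg·m²] = kg·m²·s⁻²
  an electric field strength:  [electric field strength] = kg·m·s⁻³·A⁻¹
kg·m²·s⁻² ≠ kg·m·s⁻³·A⁻¹, so they cannot be added.

No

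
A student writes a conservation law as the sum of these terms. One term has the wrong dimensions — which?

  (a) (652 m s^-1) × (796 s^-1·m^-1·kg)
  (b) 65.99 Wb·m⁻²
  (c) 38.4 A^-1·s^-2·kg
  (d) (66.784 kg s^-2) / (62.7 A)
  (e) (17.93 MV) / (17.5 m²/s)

(a)

Dimensions:
  (a) [m·s⁻¹] · [kg·m⁻¹·s⁻¹] = kg·s⁻²
  (b) Wb·m⁻² = V·s·m⁻² = kg·s⁻²·A⁻¹
  (c) kg·s⁻²·A⁻¹
  (d) [kg·s⁻²] / [A] = kg·s⁻²·A⁻¹
  (e) [kg·m²·s⁻³·A⁻¹] / [m²·s⁻¹] = kg·s⁻²·A⁻¹
All reduce to kg·s⁻²·A⁻¹ except (a), which is kg·s⁻².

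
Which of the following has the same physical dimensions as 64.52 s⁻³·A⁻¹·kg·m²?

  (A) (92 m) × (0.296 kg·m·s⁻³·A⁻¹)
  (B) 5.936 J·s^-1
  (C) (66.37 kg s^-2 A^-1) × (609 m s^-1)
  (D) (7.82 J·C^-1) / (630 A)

(A)

Reference: kg·m²·s⁻³·A⁻¹.
Each option:
  (A) [m] · [kg·m·s⁻³·A⁻¹] = kg·m²·s⁻³·A⁻¹  ← same
  (B) J·s⁻¹ = N·m·s⁻¹ = kg·m²·s⁻³
  (C) [kg·s⁻²·A⁻¹] · [m·s⁻¹] = kg·m·s⁻³·A⁻¹
  (D) [kg·m²·s⁻³·A⁻¹] / [A] = kg·m²·s⁻³·A⁻²
Only (A) matches kg·m²·s⁻³·A⁻¹.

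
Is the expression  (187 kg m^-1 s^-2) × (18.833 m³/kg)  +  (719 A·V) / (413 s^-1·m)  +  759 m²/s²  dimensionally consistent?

In SI base units:
  (187 kg m^-1 s^-2) × (18.833 m³/kg):  [kg·m⁻¹·s⁻²] · [kg⁻¹·m³] = m²·s⁻²
  (719 A·V) / (413 s^-1·m):  [kg·m²·s⁻³] / [m·s⁻¹] = kg·m·s⁻²
  759 m²/s²:  m²·s⁻²
The terms do not share a single dimension (kg·m·s⁻² vs m²·s⁻²).

No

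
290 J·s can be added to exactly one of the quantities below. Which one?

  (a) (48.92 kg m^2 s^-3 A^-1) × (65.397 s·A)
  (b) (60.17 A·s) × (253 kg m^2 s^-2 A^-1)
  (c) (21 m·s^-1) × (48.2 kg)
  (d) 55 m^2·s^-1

Reference: J·s = N·m·s = kg·m²·s⁻¹.
Each option:
  (a) [kg·m²·s⁻³·A⁻¹] · [s·A] = kg·m²·s⁻²
  (b) [s·A] · [kg·m²·s⁻²·A⁻¹] = kg·m²·s⁻¹  ← same
  (c) [m·s⁻¹] · [kg] = kg·m·s⁻¹
  (d) m²·s⁻¹
Only (b) matches kg·m²·s⁻¹.

(b)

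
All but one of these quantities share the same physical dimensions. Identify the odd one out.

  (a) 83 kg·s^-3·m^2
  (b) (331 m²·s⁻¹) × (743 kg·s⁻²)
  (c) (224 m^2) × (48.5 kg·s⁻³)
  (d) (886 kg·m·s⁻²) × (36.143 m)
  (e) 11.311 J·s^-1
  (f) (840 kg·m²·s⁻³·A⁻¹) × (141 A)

(d)

Expand each in SI base units:
  (a) kg·m²·s⁻³
  (b) [m²·s⁻¹] · [kg·s⁻²] = kg·m²·s⁻³
  (c) [m²] · [kg·s⁻³] = kg·m²·s⁻³
  (d) [kg·m·s⁻²] · [m] = kg·m²·s⁻²
  (e) J·s⁻¹ = N·m·s⁻¹ = kg·m²·s⁻³
  (f) [kg·m²·s⁻³·A⁻¹] · [A] = kg·m²·s⁻³
All reduce to kg·m²·s⁻³ except (d), which is kg·m²·s⁻².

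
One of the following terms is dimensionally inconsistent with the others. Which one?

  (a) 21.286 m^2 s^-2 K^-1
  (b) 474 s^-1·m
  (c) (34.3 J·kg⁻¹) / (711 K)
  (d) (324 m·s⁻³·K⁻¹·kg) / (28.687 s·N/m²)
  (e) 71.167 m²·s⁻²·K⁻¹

(b)

Work out the base dimensions of each:
  (a) m²·s⁻²·K⁻¹
  (b) m·s⁻¹
  (c) [m²·s⁻²] / [K] = m²·s⁻²·K⁻¹
  (d) [kg·m·s⁻³·K⁻¹] / [kg·m⁻¹·s⁻¹] = m²·s⁻²·K⁻¹
  (e) m²·s⁻²·K⁻¹
All reduce to m²·s⁻²·K⁻¹ except (b), which is m·s⁻¹.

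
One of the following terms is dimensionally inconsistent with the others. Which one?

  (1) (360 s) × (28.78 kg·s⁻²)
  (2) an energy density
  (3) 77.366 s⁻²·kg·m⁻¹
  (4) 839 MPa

(1)

Work out the base dimensions of each:
  (1) [s] · [kg·s⁻²] = kg·s⁻¹
  (2) [energy density] = kg·m⁻¹·s⁻²
  (3) kg·m⁻¹·s⁻²
  (4) Pa = N·m⁻² = kg·m⁻¹·s⁻²
All reduce to kg·m⁻¹·s⁻² except (1), which is kg·s⁻¹.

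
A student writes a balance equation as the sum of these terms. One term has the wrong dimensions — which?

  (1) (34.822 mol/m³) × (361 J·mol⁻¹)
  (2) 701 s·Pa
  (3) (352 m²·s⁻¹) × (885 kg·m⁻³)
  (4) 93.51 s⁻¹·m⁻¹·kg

Dimensions:
  (1) [m⁻³·mol] · [kg·m²·s⁻²·mol⁻¹] = kg·m⁻¹·s⁻²
  (2) Pa·s = N·m⁻²·s = kg·m⁻¹·s⁻¹
  (3) [m²·s⁻¹] · [kg·m⁻³] = kg·m⁻¹·s⁻¹
  (4) kg·m⁻¹·s⁻¹
All reduce to kg·m⁻¹·s⁻¹ except (1), which is kg·m⁻¹·s⁻².

(1)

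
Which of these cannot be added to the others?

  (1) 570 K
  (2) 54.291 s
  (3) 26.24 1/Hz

(1)

Dimensions:
  (1) K
  (2) s
  (3) Hz⁻¹ = (s⁻¹)⁻¹ = s
All reduce to s except (1), which is K.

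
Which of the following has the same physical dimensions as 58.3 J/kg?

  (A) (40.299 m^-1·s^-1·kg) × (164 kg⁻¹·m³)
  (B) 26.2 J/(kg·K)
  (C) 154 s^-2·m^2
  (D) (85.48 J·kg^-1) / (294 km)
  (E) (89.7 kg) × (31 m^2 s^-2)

(C)

Reference: J·kg⁻¹ = N·m·kg⁻¹ = m²·s⁻².
Each option:
  (A) [kg·m⁻¹·s⁻¹] · [kg⁻¹·m³] = m²·s⁻¹
  (B) J·kg⁻¹·K⁻¹ = N·m·kg⁻¹·K⁻¹ = m²·s⁻²·K⁻¹
  (C) m²·s⁻²  ← same
  (D) [m²·s⁻²] / [m] = m·s⁻²
  (E) [kg] · [m²·s⁻²] = kg·m²·s⁻²
Only (C) matches m²·s⁻².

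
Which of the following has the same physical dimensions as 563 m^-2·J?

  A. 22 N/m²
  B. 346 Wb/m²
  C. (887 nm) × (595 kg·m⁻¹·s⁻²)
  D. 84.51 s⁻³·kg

C.

Reference: J·m⁻² = N·m·m⁻² = kg·s⁻².
Each option:
  A. N·m⁻² = kg·m·s⁻²·m⁻² = kg·m⁻¹·s⁻²
  B. Wb·m⁻² = V·s·m⁻² = kg·s⁻²·A⁻¹
  C. [m] · [kg·m⁻¹·s⁻²] = kg·s⁻²  ← same
  D. kg·s⁻³
Only C. matches kg·s⁻².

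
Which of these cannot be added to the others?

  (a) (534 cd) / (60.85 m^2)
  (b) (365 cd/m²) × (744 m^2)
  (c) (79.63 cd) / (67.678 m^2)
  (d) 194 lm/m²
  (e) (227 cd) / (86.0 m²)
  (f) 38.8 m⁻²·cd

Expand each in SI base units:
  (a) [cd] / [m²] = m⁻²·cd
  (b) [m⁻²·cd] · [m²] = cd
  (c) [cd] / [m²] = m⁻²·cd
  (d) lm·m⁻² = cd·m⁻² = m⁻²·cd
  (e) [cd] / [m²] = m⁻²·cd
  (f) cd·m⁻² = m⁻²·cd
All reduce to m⁻²·cd except (b), which is cd.

(b)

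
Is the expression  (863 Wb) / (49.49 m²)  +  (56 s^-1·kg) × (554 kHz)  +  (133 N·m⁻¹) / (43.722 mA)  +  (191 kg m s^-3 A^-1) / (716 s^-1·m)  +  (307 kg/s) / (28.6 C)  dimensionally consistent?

Reduce each to base SI dimensions:
  (863 Wb) / (49.49 m²):  [kg·m²·s⁻²·A⁻¹] / [m²] = kg·s⁻²·A⁻¹
  (56 s^-1·kg) × (554 kHz):  [kg·s⁻¹] · [s⁻¹] = kg·s⁻²
  (133 N·m⁻¹) / (43.722 mA):  [kg·s⁻²] / [A] = kg·s⁻²·A⁻¹
  (191 kg m s^-3 A^-1) / (716 s^-1·m):  [kg·m·s⁻³·A⁻¹] / [m·s⁻¹] = kg·s⁻²·A⁻¹
  (307 kg/s) / (28.6 C):  [kg·s⁻¹] / [s·A] = kg·s⁻²·A⁻¹
The terms do not share a single dimension (kg·s⁻² vs kg·s⁻²·A⁻¹).

No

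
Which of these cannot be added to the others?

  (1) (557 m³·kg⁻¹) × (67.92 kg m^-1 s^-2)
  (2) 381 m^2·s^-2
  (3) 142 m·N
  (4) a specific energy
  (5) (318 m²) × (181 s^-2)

In SI base units:
  (1) [kg⁻¹·m³] · [kg·m⁻¹·s⁻²] = m²·s⁻²
  (2) m²·s⁻²
  (3) N·m = kg·m·s⁻²·m = kg·m²·s⁻²
  (4) [specific energy] = m²·s⁻²
  (5) [m²] · [s⁻²] = m²·s⁻²
All reduce to m²·s⁻² except (3), which is kg·m²·s⁻².

(3)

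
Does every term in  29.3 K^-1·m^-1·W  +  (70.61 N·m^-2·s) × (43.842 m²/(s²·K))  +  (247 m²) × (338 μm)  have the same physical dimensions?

No

In SI base units:
  29.3 K^-1·m^-1·W:  W·m⁻¹·K⁻¹ = J·s⁻¹·m⁻¹·K⁻¹ = kg·m·s⁻³·K⁻¹
  (70.61 N·m^-2·s) × (43.842 m²/(s²·K)):  [kg·m⁻¹·s⁻¹] · [m²·s⁻²·K⁻¹] = kg·m·s⁻³·K⁻¹
  (247 m²) × (338 μm):  [m²] · [m] = m³
The terms do not share a single dimension (kg·m·s⁻³·K⁻¹ vs m³).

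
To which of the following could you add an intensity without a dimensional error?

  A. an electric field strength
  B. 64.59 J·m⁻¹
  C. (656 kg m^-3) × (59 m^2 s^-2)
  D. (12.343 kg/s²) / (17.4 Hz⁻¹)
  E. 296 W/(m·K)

D.

Reference: [intensity] = kg·s⁻³.
Each option:
  A. [electric field strength] = kg·m·s⁻³·A⁻¹
  B. J·m⁻¹ = N·m·m⁻¹ = kg·m·s⁻²
  C. [kg·m⁻³] · [m²·s⁻²] = kg·m⁻¹·s⁻²
  D. [kg·s⁻²] / [s] = kg·s⁻³  ← same
  E. W·m⁻¹·K⁻¹ = J·s⁻¹·m⁻¹·K⁻¹ = kg·m·s⁻³·K⁻¹
Only D. matches kg·s⁻³.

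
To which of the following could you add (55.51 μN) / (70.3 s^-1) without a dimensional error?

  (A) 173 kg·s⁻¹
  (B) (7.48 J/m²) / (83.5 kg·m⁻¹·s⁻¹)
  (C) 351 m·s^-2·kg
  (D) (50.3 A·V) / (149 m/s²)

Reference: [kg·m·s⁻²] / [s⁻¹] = kg·m·s⁻¹.
Each option:
  (A) kg·s⁻¹
  (B) [kg·s⁻²] / [kg·m⁻¹·s⁻¹] = m·s⁻¹
  (C) kg·m·s⁻²
  (D) [kg·m²·s⁻³] / [m·s⁻²] = kg·m·s⁻¹  ← same
Only (D) matches kg·m·s⁻¹.

(D)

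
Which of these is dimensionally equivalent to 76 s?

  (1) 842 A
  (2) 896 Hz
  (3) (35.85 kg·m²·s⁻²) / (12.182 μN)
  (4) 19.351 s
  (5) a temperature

(4)

Reference: s.
Each option:
  (1) A
  (2) Hz = s⁻¹
  (3) [kg·m²·s⁻²] / [kg·m·s⁻²] = m
  (4) s  ← same
  (5) [temperature] = K
Only (4) matches s.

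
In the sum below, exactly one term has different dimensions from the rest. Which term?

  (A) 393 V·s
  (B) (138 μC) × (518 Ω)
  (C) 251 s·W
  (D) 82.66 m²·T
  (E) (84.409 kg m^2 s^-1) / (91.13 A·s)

Dimensions:
  (A) V·s = J·C⁻¹·s = kg·m²·s⁻²·A⁻¹
  (B) [s·A] · [kg·m²·s⁻³·A⁻²] = kg·m²·s⁻²·A⁻¹
  (C) W·s = J·s⁻¹·s = kg·m²·s⁻²
  (D) T·m² = Wb·m⁻²·m² = kg·m²·s⁻²·A⁻¹
  (E) [kg·m²·s⁻¹] / [s·A] = kg·m²·s⁻²·A⁻¹
All reduce to kg·m²·s⁻²·A⁻¹ except (C), which is kg·m²·s⁻².

(C)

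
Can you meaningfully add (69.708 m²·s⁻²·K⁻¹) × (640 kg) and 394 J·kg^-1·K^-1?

Reduce each to base SI dimensions:
  (69.708 m²·s⁻²·K⁻¹) × (640 kg):  [m²·s⁻²·K⁻¹] · [kg] = kg·m²·s⁻²·K⁻¹
  394 J·kg^-1·K^-1:  J·kg⁻¹·K⁻¹ = N·m·kg⁻¹·K⁻¹ = m²·s⁻²·K⁻¹
kg·m²·s⁻²·K⁻¹ ≠ m²·s⁻²·K⁻¹, so they cannot be added.

No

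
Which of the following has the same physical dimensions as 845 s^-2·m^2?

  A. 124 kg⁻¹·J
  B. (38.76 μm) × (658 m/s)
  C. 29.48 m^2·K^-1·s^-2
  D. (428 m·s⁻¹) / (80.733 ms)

Reference: m²·s⁻².
Each option:
  A. J·kg⁻¹ = N·m·kg⁻¹ = m²·s⁻²  ← same
  B. [m] · [m·s⁻¹] = m²·s⁻¹
  C. m²·s⁻²·K⁻¹
  D. [m·s⁻¹] / [s] = m·s⁻²
Only A. matches m²·s⁻².

A.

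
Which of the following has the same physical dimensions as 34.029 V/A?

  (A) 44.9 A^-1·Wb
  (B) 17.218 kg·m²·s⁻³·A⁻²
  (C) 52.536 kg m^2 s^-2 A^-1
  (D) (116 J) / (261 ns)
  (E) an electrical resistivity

Reference: V·A⁻¹ = J·C⁻¹·A⁻¹ = kg·m²·s⁻³·A⁻².
Each option:
  (A) Wb·A⁻¹ = V·s·A⁻¹ = kg·m²·s⁻²·A⁻²
  (B) kg·m²·s⁻³·A⁻²  ← same
  (C) kg·m²·s⁻²·A⁻¹
  (D) [kg·m²·s⁻²] / [s] = kg·m²·s⁻³
  (E) [electrical resistivity] = kg·m³·s⁻³·A⁻²
Only (B) matches kg·m²·s⁻³·A⁻².

(B)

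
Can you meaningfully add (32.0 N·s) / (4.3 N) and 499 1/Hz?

Expand each in SI base units:
  (32.0 N·s) / (4.3 N):  [kg·m·s⁻¹] / [kg·m·s⁻²] = s
  499 1/Hz:  Hz⁻¹ = (s⁻¹)⁻¹ = s
Both are s, so they have the same dimensions and can be added.

Yes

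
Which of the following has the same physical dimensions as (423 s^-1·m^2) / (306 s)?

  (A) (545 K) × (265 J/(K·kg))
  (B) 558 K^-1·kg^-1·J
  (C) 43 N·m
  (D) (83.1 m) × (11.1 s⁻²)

(A)

Reference: [m²·s⁻¹] / [s] = m²·s⁻².
Each option:
  (A) [K] · [m²·s⁻²·K⁻¹] = m²·s⁻²  ← same
  (B) J·kg⁻¹·K⁻¹ = N·m·kg⁻¹·K⁻¹ = m²·s⁻²·K⁻¹
  (C) N·m = kg·m·s⁻²·m = kg·m²·s⁻²
  (D) [m] · [s⁻²] = m·s⁻²
Only (A) matches m²·s⁻².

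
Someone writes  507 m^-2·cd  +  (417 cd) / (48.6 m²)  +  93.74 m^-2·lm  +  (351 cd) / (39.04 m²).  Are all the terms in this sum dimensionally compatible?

Yes

Reduce each to base SI dimensions:
  507 m^-2·cd:  cd·m⁻² = m⁻²·cd
  (417 cd) / (48.6 m²):  [cd] / [m²] = m⁻²·cd
  93.74 m^-2·lm:  lm·m⁻² = cd·m⁻² = m⁻²·cd
  (351 cd) / (39.04 m²):  [cd] / [m²] = m⁻²·cd
Every term reduces to m⁻²·cd.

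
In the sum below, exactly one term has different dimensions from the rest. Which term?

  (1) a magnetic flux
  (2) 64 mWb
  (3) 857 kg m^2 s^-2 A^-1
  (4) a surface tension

Reduce each to base SI dimensions:
  (1) [magnetic flux] = kg·m²·s⁻²·A⁻¹
  (2) Wb = V·s = kg·m²·s⁻²·A⁻¹
  (3) kg·m²·s⁻²·A⁻¹
  (4) [surface tension] = kg·s⁻²
All reduce to kg·m²·s⁻²·A⁻¹ except (4), which is kg·s⁻².

(4)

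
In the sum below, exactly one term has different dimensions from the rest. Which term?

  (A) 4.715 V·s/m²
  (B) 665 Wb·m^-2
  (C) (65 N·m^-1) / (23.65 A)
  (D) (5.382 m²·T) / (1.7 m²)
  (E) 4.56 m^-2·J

(E)

Expand each in SI base units:
  (A) V·s·m⁻² = J·C⁻¹·s·m⁻² = kg·s⁻²·A⁻¹
  (B) Wb·m⁻² = V·s·m⁻² = kg·s⁻²·A⁻¹
  (C) [kg·s⁻²] / [A] = kg·s⁻²·A⁻¹
  (D) [kg·m²·s⁻²·A⁻¹] / [m²] = kg·s⁻²·A⁻¹
  (E) J·m⁻² = N·m·m⁻² = kg·s⁻²
All reduce to kg·s⁻²·A⁻¹ except (E), which is kg·s⁻².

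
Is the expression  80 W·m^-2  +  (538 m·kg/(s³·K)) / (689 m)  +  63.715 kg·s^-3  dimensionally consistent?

Work out the base dimensions of each:
  80 W·m^-2:  W·m⁻² = J·s⁻¹·m⁻² = kg·s⁻³
  (538 m·kg/(s³·K)) / (689 m):  [kg·m·s⁻³·K⁻¹] / [m] = kg·s⁻³·K⁻¹
  63.715 kg·s^-3:  kg·s⁻³
The terms do not share a single dimension (kg·s⁻³ vs kg·s⁻³·K⁻¹).

No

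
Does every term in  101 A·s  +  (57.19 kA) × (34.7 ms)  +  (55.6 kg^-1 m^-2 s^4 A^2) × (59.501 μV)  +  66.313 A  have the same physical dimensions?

Reduce each to base SI dimensions:
  101 A·s:  A·s = s·A
  (57.19 kA) × (34.7 ms):  [A] · [s] = s·A
  (55.6 kg^-1 m^-2 s^4 A^2) × (59.501 μV):  [kg⁻¹·m⁻²·s⁴·A²] · [kg·m²·s⁻³·A⁻¹] = s·A
  66.313 A:  A
The terms do not share a single dimension (A vs s·A).

No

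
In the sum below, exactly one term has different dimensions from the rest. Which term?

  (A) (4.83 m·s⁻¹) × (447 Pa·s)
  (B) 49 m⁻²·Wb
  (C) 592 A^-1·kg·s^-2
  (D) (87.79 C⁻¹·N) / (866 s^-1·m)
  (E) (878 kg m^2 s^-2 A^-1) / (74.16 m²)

Dimensions:
  (A) [m·s⁻¹] · [kg·m⁻¹·s⁻¹] = kg·s⁻²
  (B) Wb·m⁻² = V·s·m⁻² = kg·s⁻²·A⁻¹
  (C) kg·s⁻²·A⁻¹
  (D) [kg·m·s⁻³·A⁻¹] / [m·s⁻¹] = kg·s⁻²·A⁻¹
  (E) [kg·m²·s⁻²·A⁻¹] / [m²] = kg·s⁻²·A⁻¹
All reduce to kg·s⁻²·A⁻¹ except (A), which is kg·s⁻².

(A)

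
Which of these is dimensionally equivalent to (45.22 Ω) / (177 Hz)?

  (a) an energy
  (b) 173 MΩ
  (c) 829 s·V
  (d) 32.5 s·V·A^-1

(d)

Reference: [kg·m²·s⁻³·A⁻²] / [s⁻¹] = kg·m²·s⁻²·A⁻².
Each option:
  (a) [energy] = kg·m²·s⁻²
  (b) Ω = V·A⁻¹ = kg·m²·s⁻³·A⁻²
  (c) V·s = J·C⁻¹·s = kg·m²·s⁻²·A⁻¹
  (d) V·s·A⁻¹ = J·C⁻¹·s·A⁻¹ = kg·m²·s⁻²·A⁻²  ← same
Only (d) matches kg·m²·s⁻²·A⁻².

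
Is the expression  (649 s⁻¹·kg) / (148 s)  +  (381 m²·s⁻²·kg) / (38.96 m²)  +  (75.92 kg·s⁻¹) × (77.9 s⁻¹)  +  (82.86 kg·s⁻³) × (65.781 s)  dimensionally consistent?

Dimensions:
  (649 s⁻¹·kg) / (148 s):  [kg·s⁻¹] / [s] = kg·s⁻²
  (381 m²·s⁻²·kg) / (38.96 m²):  [kg·m²·s⁻²] / [m²] = kg·s⁻²
  (75.92 kg·s⁻¹) × (77.9 s⁻¹):  [kg·s⁻¹] · [s⁻¹] = kg·s⁻²
  (82.86 kg·s⁻³) × (65.781 s):  [kg·s⁻³] · [s] = kg·s⁻²
Every term reduces to kg·s⁻².

Yes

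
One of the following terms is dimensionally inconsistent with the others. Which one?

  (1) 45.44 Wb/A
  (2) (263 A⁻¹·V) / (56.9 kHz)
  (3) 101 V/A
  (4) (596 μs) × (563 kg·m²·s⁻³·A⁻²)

Expand each in SI base units:
  (1) Wb·A⁻¹ = V·s·A⁻¹ = kg·m²·s⁻²·A⁻²
  (2) [kg·m²·s⁻³·A⁻²] / [s⁻¹] = kg·m²·s⁻²·A⁻²
  (3) V·A⁻¹ = J·C⁻¹·A⁻¹ = kg·m²·s⁻³·A⁻²
  (4) [s] · [kg·m²·s⁻³·A⁻²] = kg·m²·s⁻²·A⁻²
All reduce to kg·m²·s⁻²·A⁻² except (3), which is kg·m²·s⁻³·A⁻².

(3)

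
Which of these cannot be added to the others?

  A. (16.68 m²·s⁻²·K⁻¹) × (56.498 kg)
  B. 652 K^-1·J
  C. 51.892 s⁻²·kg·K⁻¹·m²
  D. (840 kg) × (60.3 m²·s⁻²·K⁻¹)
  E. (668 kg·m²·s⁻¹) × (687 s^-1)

E.

In SI base units:
  A. [m²·s⁻²·K⁻¹] · [kg] = kg·m²·s⁻²·K⁻¹
  B. J·K⁻¹ = N·m·K⁻¹ = kg·m²·s⁻²·K⁻¹
  C. kg·m²·s⁻²·K⁻¹
  D. [kg] · [m²·s⁻²·K⁻¹] = kg·m²·s⁻²·K⁻¹
  E. [kg·m²·s⁻¹] · [s⁻¹] = kg·m²·s⁻²
All reduce to kg·m²·s⁻²·K⁻¹ except E., which is kg·m²·s⁻².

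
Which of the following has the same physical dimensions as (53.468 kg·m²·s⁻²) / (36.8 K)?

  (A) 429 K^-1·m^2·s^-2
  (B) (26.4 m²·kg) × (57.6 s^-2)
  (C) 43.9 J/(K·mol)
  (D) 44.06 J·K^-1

(D)

Reference: [kg·m²·s⁻²] / [K] = kg·m²·s⁻²·K⁻¹.
Each option:
  (A) m²·s⁻²·K⁻¹
  (B) [kg·m²] · [s⁻²] = kg·m²·s⁻²
  (C) J·mol⁻¹·K⁻¹ = N·m·mol⁻¹·K⁻¹ = kg·m²·s⁻²·K⁻¹·mol⁻¹
  (D) J·K⁻¹ = N·m·K⁻¹ = kg·m²·s⁻²·K⁻¹  ← same
Only (D) matches kg·m²·s⁻²·K⁻¹.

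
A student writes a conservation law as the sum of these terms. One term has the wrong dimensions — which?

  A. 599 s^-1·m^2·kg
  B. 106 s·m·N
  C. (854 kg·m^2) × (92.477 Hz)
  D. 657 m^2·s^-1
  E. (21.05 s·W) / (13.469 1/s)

Expand each in SI base units:
  A. kg·m²·s⁻¹
  B. N·m·s = kg·m·s⁻²·m·s = kg·m²·s⁻¹
  C. [kg·m²] · [s⁻¹] = kg·m²·s⁻¹
  D. m²·s⁻¹
  E. [kg·m²·s⁻²] / [s⁻¹] = kg·m²·s⁻¹
All reduce to kg·m²·s⁻¹ except D., which is m²·s⁻¹.

D.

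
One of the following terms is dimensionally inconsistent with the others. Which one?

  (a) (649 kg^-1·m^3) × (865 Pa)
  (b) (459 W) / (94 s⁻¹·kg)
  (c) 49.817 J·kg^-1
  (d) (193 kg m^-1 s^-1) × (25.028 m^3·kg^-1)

(d)

Expand each in SI base units:
  (a) [kg⁻¹·m³] · [kg·m⁻¹·s⁻²] = m²·s⁻²
  (b) [kg·m²·s⁻³] / [kg·s⁻¹] = m²·s⁻²
  (c) J·kg⁻¹ = N·m·kg⁻¹ = m²·s⁻²
  (d) [kg·m⁻¹·s⁻¹] · [kg⁻¹·m³] = m²·s⁻¹
All reduce to m²·s⁻² except (d), which is m²·s⁻¹.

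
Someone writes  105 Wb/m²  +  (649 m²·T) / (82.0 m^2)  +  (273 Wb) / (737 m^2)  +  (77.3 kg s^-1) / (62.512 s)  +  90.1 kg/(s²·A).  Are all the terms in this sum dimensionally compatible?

Reduce each to base SI dimensions:
  105 Wb/m²:  Wb·m⁻² = V·s·m⁻² = kg·s⁻²·A⁻¹
  (649 m²·T) / (82.0 m^2):  [kg·m²·s⁻²·A⁻¹] / [m²] = kg·s⁻²·A⁻¹
  (273 Wb) / (737 m^2):  [kg·m²·s⁻²·A⁻¹] / [m²] = kg·s⁻²·A⁻¹
  (77.3 kg s^-1) / (62.512 s):  [kg·s⁻¹] / [s] = kg·s⁻²
  90.1 kg/(s²·A):  kg·s⁻²·A⁻¹
The terms do not share a single dimension (kg·s⁻² vs kg·s⁻²·A⁻¹).

No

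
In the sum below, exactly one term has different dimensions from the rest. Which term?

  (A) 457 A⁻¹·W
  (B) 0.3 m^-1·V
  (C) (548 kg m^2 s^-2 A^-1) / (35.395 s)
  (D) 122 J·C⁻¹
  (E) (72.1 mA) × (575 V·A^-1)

Work out the base dimensions of each:
  (A) W·A⁻¹ = J·s⁻¹·A⁻¹ = kg·m²·s⁻³·A⁻¹
  (B) V·m⁻¹ = J·C⁻¹·m⁻¹ = kg·m·s⁻³·A⁻¹
  (C) [kg·m²·s⁻²·A⁻¹] / [s] = kg·m²·s⁻³·A⁻¹
  (D) J·C⁻¹ = N·m·(s·A)⁻¹ = kg·m²·s⁻³·A⁻¹
  (E) [A] · [kg·m²·s⁻³·A⁻²] = kg·m²·s⁻³·A⁻¹
All reduce to kg·m²·s⁻³·A⁻¹ except (B), which is kg·m·s⁻³·A⁻¹.

(B)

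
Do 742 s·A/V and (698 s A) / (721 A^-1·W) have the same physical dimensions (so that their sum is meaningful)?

Expand each in SI base units:
  742 s·A/V:  A·s·V⁻¹ = A·s·(J·C⁻¹)⁻¹ = kg⁻¹·m⁻²·s⁴·A²
  (698 s A) / (721 A^-1·W):  [s·A] / [kg·m²·s⁻³·A⁻¹] = kg⁻¹·m⁻²·s⁴·A²
Both are kg⁻¹·m⁻²·s⁴·A², so they have the same dimensions and can be added.

Yes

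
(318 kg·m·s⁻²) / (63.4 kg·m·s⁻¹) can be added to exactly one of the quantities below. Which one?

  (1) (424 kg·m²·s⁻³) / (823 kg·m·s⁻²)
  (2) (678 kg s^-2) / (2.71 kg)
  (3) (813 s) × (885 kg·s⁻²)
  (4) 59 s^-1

Reference: [kg·m·s⁻²] / [kg·m·s⁻¹] = s⁻¹.
Each option:
  (1) [kg·m²·s⁻³] / [kg·m·s⁻²] = m·s⁻¹
  (2) [kg·s⁻²] / [kg] = s⁻²
  (3) [s] · [kg·s⁻²] = kg·s⁻¹
  (4) s⁻¹  ← same
Only (4) matches s⁻¹.

(4)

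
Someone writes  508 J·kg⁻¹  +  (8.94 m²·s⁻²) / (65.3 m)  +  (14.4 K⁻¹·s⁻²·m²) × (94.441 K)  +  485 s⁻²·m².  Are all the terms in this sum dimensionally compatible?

No

Reduce each to base SI dimensions:
  508 J·kg⁻¹:  J·kg⁻¹ = N·m·kg⁻¹ = m²·s⁻²
  (8.94 m²·s⁻²) / (65.3 m):  [m²·s⁻²] / [m] = m·s⁻²
  (14.4 K⁻¹·s⁻²·m²) × (94.441 K):  [m²·s⁻²·K⁻¹] · [K] = m²·s⁻²
  485 s⁻²·m²:  m²·s⁻²
The terms do not share a single dimension (m²·s⁻² vs m·s⁻²).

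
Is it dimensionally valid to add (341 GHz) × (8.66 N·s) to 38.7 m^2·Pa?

Yes

Reduce each to base SI dimensions:
  (341 GHz) × (8.66 N·s):  [s⁻¹] · [kg·m·s⁻¹] = kg·m·s⁻²
  38.7 m^2·Pa:  Pa·m² = N·m⁻²·m² = kg·m·s⁻²
Both are kg·m·s⁻², so they have the same dimensions and can be added.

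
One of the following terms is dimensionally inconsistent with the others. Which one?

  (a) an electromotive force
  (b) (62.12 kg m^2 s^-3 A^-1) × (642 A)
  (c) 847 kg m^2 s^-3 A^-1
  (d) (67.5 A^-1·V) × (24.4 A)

Dimensions:
  (a) [electromotive force] = kg·m²·s⁻³·A⁻¹
  (b) [kg·m²·s⁻³·A⁻¹] · [A] = kg·m²·s⁻³
  (c) kg·m²·s⁻³·A⁻¹
  (d) [kg·m²·s⁻³·A⁻²] · [A] = kg·m²·s⁻³·A⁻¹
All reduce to kg·m²·s⁻³·A⁻¹ except (b), which is kg·m²·s⁻³.

(b)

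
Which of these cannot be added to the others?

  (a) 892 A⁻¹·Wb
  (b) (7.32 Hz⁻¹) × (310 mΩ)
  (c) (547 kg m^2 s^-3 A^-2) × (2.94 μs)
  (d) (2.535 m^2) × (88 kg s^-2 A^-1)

In SI base units:
  (a) Wb·A⁻¹ = V·s·A⁻¹ = kg·m²·s⁻²·A⁻²
  (b) [s] · [kg·m²·s⁻³·A⁻²] = kg·m²·s⁻²·A⁻²
  (c) [kg·m²·s⁻³·A⁻²] · [s] = kg·m²·s⁻²·A⁻²
  (d) [m²] · [kg·s⁻²·A⁻¹] = kg·m²·s⁻²·A⁻¹
All reduce to kg·m²·s⁻²·A⁻² except (d), which is kg·m²·s⁻²·A⁻¹.

(d)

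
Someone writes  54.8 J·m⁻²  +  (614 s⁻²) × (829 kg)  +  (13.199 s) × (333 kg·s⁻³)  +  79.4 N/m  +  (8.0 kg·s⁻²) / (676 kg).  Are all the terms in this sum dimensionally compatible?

No

Dimensions:
  54.8 J·m⁻²:  J·m⁻² = N·m·m⁻² = kg·s⁻²
  (614 s⁻²) × (829 kg):  [s⁻²] · [kg] = kg·s⁻²
  (13.199 s) × (333 kg·s⁻³):  [s] · [kg·s⁻³] = kg·s⁻²
  79.4 N/m:  N·m⁻¹ = kg·m·s⁻²·m⁻¹ = kg·s⁻²
  (8.0 kg·s⁻²) / (676 kg):  [kg·s⁻²] / [kg] = s⁻²
The terms do not share a single dimension (kg·s⁻² vs s⁻²).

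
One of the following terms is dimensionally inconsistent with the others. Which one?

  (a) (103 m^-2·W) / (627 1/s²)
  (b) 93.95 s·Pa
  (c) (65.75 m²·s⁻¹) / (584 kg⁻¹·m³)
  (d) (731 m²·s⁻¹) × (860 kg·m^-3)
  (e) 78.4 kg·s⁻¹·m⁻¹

Reduce each to base SI dimensions:
  (a) [kg·s⁻³] / [s⁻²] = kg·s⁻¹
  (b) Pa·s = N·m⁻²·s = kg·m⁻¹·s⁻¹
  (c) [m²·s⁻¹] / [kg⁻¹·m³] = kg·m⁻¹·s⁻¹
  (d) [m²·s⁻¹] · [kg·m⁻³] = kg·m⁻¹·s⁻¹
  (e) kg·m⁻¹·s⁻¹
All reduce to kg·m⁻¹·s⁻¹ except (a), which is kg·s⁻¹.

(a)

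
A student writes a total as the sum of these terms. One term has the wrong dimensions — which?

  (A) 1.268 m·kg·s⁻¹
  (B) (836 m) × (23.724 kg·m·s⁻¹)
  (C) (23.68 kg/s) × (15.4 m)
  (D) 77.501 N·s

(B)

Expand each in SI base units:
  (A) kg·m·s⁻¹
  (B) [m] · [kg·m·s⁻¹] = kg·m²·s⁻¹
  (C) [kg·s⁻¹] · [m] = kg·m·s⁻¹
  (D) N·s = kg·m·s⁻²·s = kg·m·s⁻¹
All reduce to kg·m·s⁻¹ except (B), which is kg·m²·s⁻¹.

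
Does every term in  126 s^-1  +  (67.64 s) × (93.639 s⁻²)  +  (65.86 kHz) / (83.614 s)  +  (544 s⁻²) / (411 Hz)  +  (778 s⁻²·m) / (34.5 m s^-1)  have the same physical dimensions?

No

Work out the base dimensions of each:
  126 s^-1:  s⁻¹
  (67.64 s) × (93.639 s⁻²):  [s] · [s⁻²] = s⁻¹
  (65.86 kHz) / (83.614 s):  [s⁻¹] / [s] = s⁻²
  (544 s⁻²) / (411 Hz):  [s⁻²] / [s⁻¹] = s⁻¹
  (778 s⁻²·m) / (34.5 m s^-1):  [m·s⁻²] / [m·s⁻¹] = s⁻¹
The terms do not share a single dimension (s⁻² vs s⁻¹).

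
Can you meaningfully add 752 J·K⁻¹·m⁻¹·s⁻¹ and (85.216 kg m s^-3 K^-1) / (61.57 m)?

No

Dimensions:
  752 J·K⁻¹·m⁻¹·s⁻¹:  J·s⁻¹·m⁻¹·K⁻¹ = N·m·s⁻¹·m⁻¹·K⁻¹ = kg·m·s⁻³·K⁻¹
  (85.216 kg m s^-3 K^-1) / (61.57 m):  [kg·m·s⁻³·K⁻¹] / [m] = kg·s⁻³·K⁻¹
kg·m·s⁻³·K⁻¹ ≠ kg·s⁻³·K⁻¹, so they cannot be added.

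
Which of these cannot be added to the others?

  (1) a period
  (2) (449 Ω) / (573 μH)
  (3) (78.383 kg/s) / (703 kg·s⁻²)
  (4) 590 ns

(2)

In SI base units:
  (1) [period] = s
  (2) [kg·m²·s⁻³·A⁻²] / [kg·m²·s⁻²·A⁻²] = s⁻¹
  (3) [kg·s⁻¹] / [kg·s⁻²] = s
  (4) s
All reduce to s except (2), which is s⁻¹.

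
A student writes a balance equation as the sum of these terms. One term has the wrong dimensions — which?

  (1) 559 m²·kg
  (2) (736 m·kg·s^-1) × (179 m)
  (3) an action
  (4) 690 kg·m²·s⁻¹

(1)

Work out the base dimensions of each:
  (1) kg·m²
  (2) [kg·m·s⁻¹] · [m] = kg·m²·s⁻¹
  (3) [action] = kg·m²·s⁻¹
  (4) kg·m²·s⁻¹
All reduce to kg·m²·s⁻¹ except (1), which is kg·m².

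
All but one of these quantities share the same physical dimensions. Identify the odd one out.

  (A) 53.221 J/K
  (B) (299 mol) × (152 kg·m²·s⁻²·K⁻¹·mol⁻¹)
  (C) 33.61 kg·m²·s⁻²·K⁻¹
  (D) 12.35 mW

(D)

Work out the base dimensions of each:
  (A) J·K⁻¹ = N·m·K⁻¹ = kg·m²·s⁻²·K⁻¹
  (B) [mol] · [kg·m²·s⁻²·K⁻¹·mol⁻¹] = kg·m²·s⁻²·K⁻¹
  (C) kg·m²·s⁻²·K⁻¹
  (D) W = J·s⁻¹ = kg·m²·s⁻³
All reduce to kg·m²·s⁻²·K⁻¹ except (D), which is kg·m²·s⁻³.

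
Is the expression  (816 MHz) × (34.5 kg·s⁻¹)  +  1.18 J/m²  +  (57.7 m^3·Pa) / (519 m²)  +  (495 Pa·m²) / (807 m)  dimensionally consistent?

Work out the base dimensions of each:
  (816 MHz) × (34.5 kg·s⁻¹):  [s⁻¹] · [kg·s⁻¹] = kg·s⁻²
  1.18 J/m²:  J·m⁻² = N·m·m⁻² = kg·s⁻²
  (57.7 m^3·Pa) / (519 m²):  [kg·m²·s⁻²] / [m²] = kg·s⁻²
  (495 Pa·m²) / (807 m):  [kg·m·s⁻²] / [m] = kg·s⁻²
Every term reduces to kg·s⁻².

Yes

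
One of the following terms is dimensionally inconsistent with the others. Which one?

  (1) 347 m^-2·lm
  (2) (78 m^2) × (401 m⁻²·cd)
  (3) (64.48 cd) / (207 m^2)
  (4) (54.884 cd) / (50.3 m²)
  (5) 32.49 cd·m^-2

(2)

Expand each in SI base units:
  (1) lm·m⁻² = cd·m⁻² = m⁻²·cd
  (2) [m²] · [m⁻²·cd] = cd
  (3) [cd] / [m²] = m⁻²·cd
  (4) [cd] / [m²] = m⁻²·cd
  (5) cd·m⁻² = m⁻²·cd
All reduce to m⁻²·cd except (2), which is cd.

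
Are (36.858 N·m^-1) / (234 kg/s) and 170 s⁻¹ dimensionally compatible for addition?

Yes

In SI base units:
  (36.858 N·m^-1) / (234 kg/s):  [kg·s⁻²] / [kg·s⁻¹] = s⁻¹
  170 s⁻¹:  s⁻¹
Both are s⁻¹, so they have the same dimensions and can be added.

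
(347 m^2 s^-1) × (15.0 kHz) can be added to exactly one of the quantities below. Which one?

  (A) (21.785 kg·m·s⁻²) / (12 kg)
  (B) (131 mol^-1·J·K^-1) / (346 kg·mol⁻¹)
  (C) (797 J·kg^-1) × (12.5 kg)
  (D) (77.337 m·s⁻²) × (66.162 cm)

(D)

Reference: [m²·s⁻¹] · [s⁻¹] = m²·s⁻².
Each option:
  (A) [kg·m·s⁻²] / [kg] = m·s⁻²
  (B) [kg·m²·s⁻²·K⁻¹·mol⁻¹] / [kg·mol⁻¹] = m²·s⁻²·K⁻¹
  (C) [m²·s⁻²] · [kg] = kg·m²·s⁻²
  (D) [m·s⁻²] · [m] = m²·s⁻²  ← same
Only (D) matches m²·s⁻².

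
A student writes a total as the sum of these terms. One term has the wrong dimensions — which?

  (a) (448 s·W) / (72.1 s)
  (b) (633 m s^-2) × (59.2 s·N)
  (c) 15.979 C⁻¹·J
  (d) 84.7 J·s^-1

Work out the base dimensions of each:
  (a) [kg·m²·s⁻²] / [s] = kg·m²·s⁻³
  (b) [m·s⁻²] · [kg·m·s⁻¹] = kg·m²·s⁻³
  (c) J·C⁻¹ = N·m·(s·A)⁻¹ = kg·m²·s⁻³·A⁻¹
  (d) J·s⁻¹ = N·m·s⁻¹ = kg·m²·s⁻³
All reduce to kg·m²·s⁻³ except (c), which is kg·m²·s⁻³·A⁻¹.

(c)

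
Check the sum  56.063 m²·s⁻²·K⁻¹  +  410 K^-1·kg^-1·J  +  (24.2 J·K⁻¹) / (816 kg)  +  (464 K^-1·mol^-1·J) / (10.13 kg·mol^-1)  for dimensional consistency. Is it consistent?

Yes

Work out the base dimensions of each:
  56.063 m²·s⁻²·K⁻¹:  m²·s⁻²·K⁻¹
  410 K^-1·kg^-1·J:  J·kg⁻¹·K⁻¹ = N·m·kg⁻¹·K⁻¹ = m²·s⁻²·K⁻¹
  (24.2 J·K⁻¹) / (816 kg):  [kg·m²·s⁻²·K⁻¹] / [kg] = m²·s⁻²·K⁻¹
  (464 K^-1·mol^-1·J) / (10.13 kg·mol^-1):  [kg·m²·s⁻²·K⁻¹·mol⁻¹] / [kg·mol⁻¹] = m²·s⁻²·K⁻¹
Every term reduces to m²·s⁻²·K⁻¹.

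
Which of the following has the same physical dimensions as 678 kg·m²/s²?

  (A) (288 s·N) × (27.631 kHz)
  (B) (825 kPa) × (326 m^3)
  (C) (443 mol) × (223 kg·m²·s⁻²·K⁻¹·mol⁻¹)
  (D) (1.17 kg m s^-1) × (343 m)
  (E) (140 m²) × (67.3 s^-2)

(B)

Reference: kg·m²·s⁻².
Each option:
  (A) [kg·m·s⁻¹] · [s⁻¹] = kg·m·s⁻²
  (B) [kg·m⁻¹·s⁻²] · [m³] = kg·m²·s⁻²  ← same
  (C) [mol] · [kg·m²·s⁻²·K⁻¹·mol⁻¹] = kg·m²·s⁻²·K⁻¹
  (D) [kg·m·s⁻¹] · [m] = kg·m²·s⁻¹
  (E) [m²] · [s⁻²] = m²·s⁻²
Only (B) matches kg·m²·s⁻².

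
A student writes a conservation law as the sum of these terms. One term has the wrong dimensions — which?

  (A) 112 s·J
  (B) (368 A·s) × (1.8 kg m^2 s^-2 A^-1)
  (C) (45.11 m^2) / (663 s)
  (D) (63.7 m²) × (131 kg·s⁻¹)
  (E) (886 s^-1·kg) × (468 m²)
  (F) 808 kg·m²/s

Expand each in SI base units:
  (A) J·s = N·m·s = kg·m²·s⁻¹
  (B) [s·A] · [kg·m²·s⁻²·A⁻¹] = kg·m²·s⁻¹
  (C) [m²] / [s] = m²·s⁻¹
  (D) [m²] · [kg·s⁻¹] = kg·m²·s⁻¹
  (E) [kg·s⁻¹] · [m²] = kg·m²·s⁻¹
  (F) kg·m²·s⁻¹
All reduce to kg·m²·s⁻¹ except (C), which is m²·s⁻¹.

(C)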